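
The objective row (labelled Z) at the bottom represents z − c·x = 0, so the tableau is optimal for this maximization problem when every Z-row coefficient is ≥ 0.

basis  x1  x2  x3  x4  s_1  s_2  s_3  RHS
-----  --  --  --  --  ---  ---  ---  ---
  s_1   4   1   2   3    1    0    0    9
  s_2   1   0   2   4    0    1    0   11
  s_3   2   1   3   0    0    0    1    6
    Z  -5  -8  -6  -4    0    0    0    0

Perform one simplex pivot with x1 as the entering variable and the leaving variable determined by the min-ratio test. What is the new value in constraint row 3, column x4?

Ratio test on column x1 — row 1: 9/4 = 9/4; row 2: 11/1 = 11; row 3: 6/2 = 3. Minimum is 9/4 at row 1 (s_1 leaves); pivot element 4.
Divide row 1 by 4; eliminate column x1 from the other rows.
Row 3 update in column x4: 0 − 2·(3/4) = -3/2.

-3/2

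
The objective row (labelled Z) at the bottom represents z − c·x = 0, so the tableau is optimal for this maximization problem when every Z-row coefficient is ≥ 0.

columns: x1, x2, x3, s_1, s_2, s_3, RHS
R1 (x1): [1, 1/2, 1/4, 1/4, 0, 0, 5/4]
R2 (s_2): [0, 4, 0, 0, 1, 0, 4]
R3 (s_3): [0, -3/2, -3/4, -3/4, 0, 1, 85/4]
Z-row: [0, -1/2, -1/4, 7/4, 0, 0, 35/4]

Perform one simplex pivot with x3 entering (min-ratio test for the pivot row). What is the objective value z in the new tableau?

10

Ratio test on column x3 — row 1: (5/4)/(1/4) = 5; row 2: entry 0 ≤ 0; row 3: entry -3/4 ≤ 0. Minimum is 5 at row 1 (x1 leaves); pivot element 1/4.
Pivot on row 1; the Z-row RHS becomes 35/4 − (-1/4)·5 = 10.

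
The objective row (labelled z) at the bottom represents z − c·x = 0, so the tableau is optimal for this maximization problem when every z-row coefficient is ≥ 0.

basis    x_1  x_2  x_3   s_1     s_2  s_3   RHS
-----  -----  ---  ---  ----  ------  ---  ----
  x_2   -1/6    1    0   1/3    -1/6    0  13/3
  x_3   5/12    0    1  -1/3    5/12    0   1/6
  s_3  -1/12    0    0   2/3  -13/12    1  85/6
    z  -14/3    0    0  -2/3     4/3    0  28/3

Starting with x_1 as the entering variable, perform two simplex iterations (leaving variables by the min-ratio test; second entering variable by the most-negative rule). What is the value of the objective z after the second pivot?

Ratio test on column x_1 — row 1: entry -1/6 ≤ 0; row 2: (1/6)/(5/12) = 2/5; row 3: entry -1/12 ≤ 0. Minimum is 2/5 at row 2 (x_3 leaves); pivot element 5/12.
Pivot on row 2; the z-row RHS becomes 28/3 − (-14/3)·(2/5) = 56/5.
Next entering variable (most negative z-row entry -22/5): s_1.
Ratio test on column s_1 — row 1: (22/5)/(1/5) = 22; row 2: entry -4/5 ≤ 0; row 3: (71/5)/(3/5) = 71/3. Minimum is 22 at row 1 (x_2 leaves); pivot element 1/5.
After the second pivot the z-row RHS is 56/5 − (-22/5)·22 = 108.

108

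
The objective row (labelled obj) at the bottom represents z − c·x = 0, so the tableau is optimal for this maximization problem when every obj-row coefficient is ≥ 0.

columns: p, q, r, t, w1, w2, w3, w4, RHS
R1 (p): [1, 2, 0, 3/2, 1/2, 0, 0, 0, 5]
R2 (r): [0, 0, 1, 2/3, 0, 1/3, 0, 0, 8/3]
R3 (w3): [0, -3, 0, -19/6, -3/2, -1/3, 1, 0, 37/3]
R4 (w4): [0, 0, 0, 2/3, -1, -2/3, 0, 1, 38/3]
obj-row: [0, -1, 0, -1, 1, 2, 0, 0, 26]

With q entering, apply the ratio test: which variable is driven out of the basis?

p

Column q entries and ratios — p: 5/2 = 5/2; r: 0 ≤ 0, skip; w3: -3 ≤ 0, skip; w4: 0 ≤ 0, skip.
Smallest ratio is 5/2 in the row of p, so p leaves.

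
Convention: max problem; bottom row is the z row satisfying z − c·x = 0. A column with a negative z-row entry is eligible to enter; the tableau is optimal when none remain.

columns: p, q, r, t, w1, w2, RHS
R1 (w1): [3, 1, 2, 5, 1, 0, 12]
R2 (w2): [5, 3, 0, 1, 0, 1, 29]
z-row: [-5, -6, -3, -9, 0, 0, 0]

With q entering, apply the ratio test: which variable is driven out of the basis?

Column q entries and ratios — w1: 12/1 = 12; w2: 29/3 = 29/3.
Smallest ratio is 29/3 in the row of w2, so w2 leaves.

w2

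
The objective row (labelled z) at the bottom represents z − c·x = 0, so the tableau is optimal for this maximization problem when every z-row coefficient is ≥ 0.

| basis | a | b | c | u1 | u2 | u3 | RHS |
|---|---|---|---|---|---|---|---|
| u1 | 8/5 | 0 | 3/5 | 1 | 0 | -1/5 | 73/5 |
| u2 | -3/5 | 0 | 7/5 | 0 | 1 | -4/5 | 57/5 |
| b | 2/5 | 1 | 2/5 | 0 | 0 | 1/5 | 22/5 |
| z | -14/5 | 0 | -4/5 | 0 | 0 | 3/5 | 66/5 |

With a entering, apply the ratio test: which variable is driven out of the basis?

Column a entries and ratios — u1: (73/5)/(8/5) = 73/8; u2: -3/5 ≤ 0, skip; b: (22/5)/(2/5) = 11.
Smallest ratio is 73/8 in the row of u1, so u1 leaves.

u1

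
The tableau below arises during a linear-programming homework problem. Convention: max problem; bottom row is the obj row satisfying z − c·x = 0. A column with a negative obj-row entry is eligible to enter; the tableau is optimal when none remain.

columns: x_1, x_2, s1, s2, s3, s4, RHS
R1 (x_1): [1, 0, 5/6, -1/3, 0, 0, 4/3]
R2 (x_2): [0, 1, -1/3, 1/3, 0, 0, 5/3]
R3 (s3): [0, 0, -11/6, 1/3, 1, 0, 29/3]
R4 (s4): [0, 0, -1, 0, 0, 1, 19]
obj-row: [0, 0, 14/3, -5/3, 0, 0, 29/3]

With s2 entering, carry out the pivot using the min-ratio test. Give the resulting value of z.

Ratio test on column s2 — row 1: entry -1/3 ≤ 0; row 2: (5/3)/(1/3) = 5; row 3: (29/3)/(1/3) = 29; row 4: entry 0 ≤ 0. Minimum is 5 at row 2 (x_2 leaves); pivot element 1/3.
Pivot on row 2; the obj-row RHS becomes 29/3 − (-5/3)·5 = 18.

18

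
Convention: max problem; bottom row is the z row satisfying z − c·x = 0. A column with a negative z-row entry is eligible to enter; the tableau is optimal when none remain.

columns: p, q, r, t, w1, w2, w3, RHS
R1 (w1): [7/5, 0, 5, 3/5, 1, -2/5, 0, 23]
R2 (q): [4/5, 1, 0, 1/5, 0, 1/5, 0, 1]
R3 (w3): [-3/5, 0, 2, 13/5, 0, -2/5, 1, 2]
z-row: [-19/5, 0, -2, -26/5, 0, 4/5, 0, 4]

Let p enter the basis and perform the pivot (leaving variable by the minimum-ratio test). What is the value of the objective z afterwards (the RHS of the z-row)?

35/4

Ratio test on column p — row 1: 23/(7/5) = 115/7; row 2: 1/(4/5) = 5/4; row 3: entry -3/5 ≤ 0. Minimum is 5/4 at row 2 (q leaves); pivot element 4/5.
Pivot on row 2; the z-row RHS becomes 4 − (-19/5)·(5/4) = 35/4.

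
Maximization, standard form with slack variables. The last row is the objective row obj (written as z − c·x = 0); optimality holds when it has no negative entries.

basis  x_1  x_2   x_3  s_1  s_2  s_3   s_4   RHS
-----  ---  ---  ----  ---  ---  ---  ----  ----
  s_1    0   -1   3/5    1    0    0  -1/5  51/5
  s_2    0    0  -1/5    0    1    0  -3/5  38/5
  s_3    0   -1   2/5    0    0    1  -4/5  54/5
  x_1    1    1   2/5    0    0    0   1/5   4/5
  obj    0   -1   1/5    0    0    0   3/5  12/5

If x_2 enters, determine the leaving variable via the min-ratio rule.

x_1

Column x_2 entries and ratios — s_1: -1 ≤ 0, skip; s_2: 0 ≤ 0, skip; s_3: -1 ≤ 0, skip; x_1: (4/5)/1 = 4/5.
Smallest ratio is 4/5 in the row of x_1, so x_1 leaves.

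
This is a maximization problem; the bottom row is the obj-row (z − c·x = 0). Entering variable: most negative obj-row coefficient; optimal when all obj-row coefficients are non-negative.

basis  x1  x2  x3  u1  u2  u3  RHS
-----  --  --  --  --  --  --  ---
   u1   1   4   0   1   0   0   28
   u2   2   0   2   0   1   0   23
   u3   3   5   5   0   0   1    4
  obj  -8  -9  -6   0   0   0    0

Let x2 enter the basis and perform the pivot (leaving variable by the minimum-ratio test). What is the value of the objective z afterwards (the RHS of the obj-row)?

Ratio test on column x2 — row 1: 28/4 = 7; row 2: entry 0 ≤ 0; row 3: 4/5 = 4/5. Minimum is 4/5 at row 3 (u3 leaves); pivot element 5.
Pivot on row 3; the obj-row RHS becomes 0 − (-9)·(4/5) = 36/5.

36/5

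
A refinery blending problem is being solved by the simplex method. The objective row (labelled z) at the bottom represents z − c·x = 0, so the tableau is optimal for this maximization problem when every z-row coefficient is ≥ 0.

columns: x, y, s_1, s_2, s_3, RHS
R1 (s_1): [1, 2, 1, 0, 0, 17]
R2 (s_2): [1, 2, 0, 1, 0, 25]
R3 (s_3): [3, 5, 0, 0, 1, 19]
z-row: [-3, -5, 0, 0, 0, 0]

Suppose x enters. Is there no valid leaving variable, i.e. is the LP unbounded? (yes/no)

no

Column x has positive entries in row(s) 1, 2, 3, so the ratio test bounds it — not unbounded.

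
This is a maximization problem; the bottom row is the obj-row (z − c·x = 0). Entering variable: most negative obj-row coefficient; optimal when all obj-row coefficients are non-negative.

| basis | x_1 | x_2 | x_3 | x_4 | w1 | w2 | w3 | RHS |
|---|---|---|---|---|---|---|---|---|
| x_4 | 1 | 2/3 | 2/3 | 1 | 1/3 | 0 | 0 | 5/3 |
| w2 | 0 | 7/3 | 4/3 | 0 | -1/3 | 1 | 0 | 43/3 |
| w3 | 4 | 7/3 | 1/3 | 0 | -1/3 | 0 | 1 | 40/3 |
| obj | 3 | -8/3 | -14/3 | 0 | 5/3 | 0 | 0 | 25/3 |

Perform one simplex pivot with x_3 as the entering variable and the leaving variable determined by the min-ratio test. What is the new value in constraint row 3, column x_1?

Ratio test on column x_3 — row 1: (5/3)/(2/3) = 5/2; row 2: (43/3)/(4/3) = 43/4; row 3: (40/3)/(1/3) = 40. Minimum is 5/2 at row 1 (x_4 leaves); pivot element 2/3.
Divide row 1 by 2/3; eliminate column x_3 from the other rows.
Row 3 update in column x_1: 4 − (1/3)·(3/2) = 7/2.

7/2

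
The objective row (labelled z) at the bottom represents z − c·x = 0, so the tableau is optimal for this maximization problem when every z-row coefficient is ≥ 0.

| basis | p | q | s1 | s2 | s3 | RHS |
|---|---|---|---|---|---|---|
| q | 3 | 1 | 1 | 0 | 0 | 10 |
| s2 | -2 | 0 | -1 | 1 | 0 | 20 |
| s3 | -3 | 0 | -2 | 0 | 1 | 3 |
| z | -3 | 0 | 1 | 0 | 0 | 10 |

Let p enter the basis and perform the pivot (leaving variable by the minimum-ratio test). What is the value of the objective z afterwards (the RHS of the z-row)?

20

Ratio test on column p — row 1: 10/3 = 10/3; row 2: entry -2 ≤ 0; row 3: entry -3 ≤ 0. Minimum is 10/3 at row 1 (q leaves); pivot element 3.
Pivot on row 1; the z-row RHS becomes 10 − (-3)·(10/3) = 20.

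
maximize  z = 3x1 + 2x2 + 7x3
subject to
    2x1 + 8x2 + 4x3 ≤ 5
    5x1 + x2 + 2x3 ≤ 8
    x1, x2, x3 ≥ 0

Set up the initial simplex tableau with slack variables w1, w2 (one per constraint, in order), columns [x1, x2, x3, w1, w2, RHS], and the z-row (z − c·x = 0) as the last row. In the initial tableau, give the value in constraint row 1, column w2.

Slack w2 belongs to constraint 2; its column is the unit vector e_2, so the entry in row 1 is 0.

0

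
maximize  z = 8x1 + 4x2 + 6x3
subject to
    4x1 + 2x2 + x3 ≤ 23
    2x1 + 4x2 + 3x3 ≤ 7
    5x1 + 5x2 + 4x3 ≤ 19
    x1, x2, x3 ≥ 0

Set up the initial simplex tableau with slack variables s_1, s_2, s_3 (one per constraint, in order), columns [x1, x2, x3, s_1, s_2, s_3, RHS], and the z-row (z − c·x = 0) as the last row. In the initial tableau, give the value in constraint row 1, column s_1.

Slack s_1 belongs to constraint 1; its column is the unit vector e_1, so the entry in row 1 is 1.

1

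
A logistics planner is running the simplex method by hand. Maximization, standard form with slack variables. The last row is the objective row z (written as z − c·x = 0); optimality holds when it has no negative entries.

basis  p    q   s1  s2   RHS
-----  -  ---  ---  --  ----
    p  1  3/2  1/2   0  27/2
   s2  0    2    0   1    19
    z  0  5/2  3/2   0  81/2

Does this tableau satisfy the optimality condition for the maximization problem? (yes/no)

yes

Every z-row coefficient is ≥ 0, so the tableau is optimal.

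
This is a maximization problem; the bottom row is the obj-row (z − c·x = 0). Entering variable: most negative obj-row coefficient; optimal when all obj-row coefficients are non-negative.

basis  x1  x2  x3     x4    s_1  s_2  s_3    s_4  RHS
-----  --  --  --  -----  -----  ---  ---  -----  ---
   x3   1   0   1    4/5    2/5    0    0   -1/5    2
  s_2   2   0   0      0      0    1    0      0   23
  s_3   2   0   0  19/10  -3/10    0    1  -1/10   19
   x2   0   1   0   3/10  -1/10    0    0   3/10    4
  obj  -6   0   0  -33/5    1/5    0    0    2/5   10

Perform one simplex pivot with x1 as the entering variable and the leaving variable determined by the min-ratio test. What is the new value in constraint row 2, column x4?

-8/5

Ratio test on column x1 — row 1: 2/1 = 2; row 2: 23/2 = 23/2; row 3: 19/2 = 19/2; row 4: entry 0 ≤ 0. Minimum is 2 at row 1 (x3 leaves); pivot element 1.
Divide row 1 by 1; eliminate column x1 from the other rows.
Row 2 update in column x4: 0 − 2·(4/5) = -8/5.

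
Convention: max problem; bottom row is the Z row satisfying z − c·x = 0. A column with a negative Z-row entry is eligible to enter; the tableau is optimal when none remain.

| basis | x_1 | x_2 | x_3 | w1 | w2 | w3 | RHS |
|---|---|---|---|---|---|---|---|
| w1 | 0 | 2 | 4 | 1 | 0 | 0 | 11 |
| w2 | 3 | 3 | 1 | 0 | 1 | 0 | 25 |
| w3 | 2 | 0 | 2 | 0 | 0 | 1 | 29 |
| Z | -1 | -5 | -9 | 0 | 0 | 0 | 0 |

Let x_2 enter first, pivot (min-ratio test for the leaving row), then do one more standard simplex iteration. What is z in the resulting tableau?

91/3

Ratio test on column x_2 — row 1: 11/2 = 11/2; row 2: 25/3 = 25/3; row 3: entry 0 ≤ 0. Minimum is 11/2 at row 1 (w1 leaves); pivot element 2.
Pivot on row 1; the Z-row RHS becomes 0 − (-5)·(11/2) = 55/2.
Next entering variable (most negative Z-row entry -1): x_1.
Ratio test on column x_1 — row 1: entry 0 ≤ 0; row 2: (17/2)/3 = 17/6; row 3: 29/2 = 29/2. Minimum is 17/6 at row 2 (w2 leaves); pivot element 3.
After the second pivot the Z-row RHS is 55/2 − (-1)·(17/6) = 91/3.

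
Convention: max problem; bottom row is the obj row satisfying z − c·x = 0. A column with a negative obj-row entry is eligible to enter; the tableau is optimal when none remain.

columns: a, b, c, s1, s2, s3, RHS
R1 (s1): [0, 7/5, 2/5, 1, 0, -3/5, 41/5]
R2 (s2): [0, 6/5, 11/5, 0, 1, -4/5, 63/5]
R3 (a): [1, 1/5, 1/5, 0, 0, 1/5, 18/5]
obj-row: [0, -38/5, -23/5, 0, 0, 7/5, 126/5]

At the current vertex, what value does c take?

c is not in the basis, so in the current basic feasible solution c = 0.

0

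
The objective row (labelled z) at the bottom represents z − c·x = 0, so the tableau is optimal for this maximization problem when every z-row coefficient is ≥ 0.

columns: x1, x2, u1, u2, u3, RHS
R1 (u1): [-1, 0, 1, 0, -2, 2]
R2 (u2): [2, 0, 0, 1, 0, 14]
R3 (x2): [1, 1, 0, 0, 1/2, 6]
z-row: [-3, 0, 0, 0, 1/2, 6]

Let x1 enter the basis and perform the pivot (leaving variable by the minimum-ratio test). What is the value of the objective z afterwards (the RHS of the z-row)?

24

Ratio test on column x1 — row 1: entry -1 ≤ 0; row 2: 14/2 = 7; row 3: 6/1 = 6. Minimum is 6 at row 3 (x2 leaves); pivot element 1.
Pivot on row 3; the z-row RHS becomes 6 − (-3)·6 = 24.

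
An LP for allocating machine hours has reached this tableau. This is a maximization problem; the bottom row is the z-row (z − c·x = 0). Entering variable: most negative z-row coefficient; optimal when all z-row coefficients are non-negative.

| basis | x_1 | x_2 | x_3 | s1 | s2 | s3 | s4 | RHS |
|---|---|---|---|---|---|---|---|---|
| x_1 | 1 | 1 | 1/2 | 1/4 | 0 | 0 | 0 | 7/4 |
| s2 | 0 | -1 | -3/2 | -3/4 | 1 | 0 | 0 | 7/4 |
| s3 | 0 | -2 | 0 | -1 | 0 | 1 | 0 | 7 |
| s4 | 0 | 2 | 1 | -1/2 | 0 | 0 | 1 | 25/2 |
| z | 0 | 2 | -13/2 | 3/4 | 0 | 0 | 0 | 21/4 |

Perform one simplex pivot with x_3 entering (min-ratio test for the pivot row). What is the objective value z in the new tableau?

Ratio test on column x_3 — row 1: (7/4)/(1/2) = 7/2; row 2: entry -3/2 ≤ 0; row 3: entry 0 ≤ 0; row 4: (25/2)/1 = 25/2. Minimum is 7/2 at row 1 (x_1 leaves); pivot element 1/2.
Pivot on row 1; the z-row RHS becomes 21/4 − (-13/2)·(7/2) = 28.

28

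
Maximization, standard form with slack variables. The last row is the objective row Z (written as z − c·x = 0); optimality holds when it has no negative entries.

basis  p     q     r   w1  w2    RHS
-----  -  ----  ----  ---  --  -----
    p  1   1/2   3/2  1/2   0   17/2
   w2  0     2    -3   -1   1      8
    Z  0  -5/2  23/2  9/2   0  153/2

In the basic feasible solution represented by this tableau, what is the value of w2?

w2 is basic (row 2); its value is the RHS of that row, 8.

8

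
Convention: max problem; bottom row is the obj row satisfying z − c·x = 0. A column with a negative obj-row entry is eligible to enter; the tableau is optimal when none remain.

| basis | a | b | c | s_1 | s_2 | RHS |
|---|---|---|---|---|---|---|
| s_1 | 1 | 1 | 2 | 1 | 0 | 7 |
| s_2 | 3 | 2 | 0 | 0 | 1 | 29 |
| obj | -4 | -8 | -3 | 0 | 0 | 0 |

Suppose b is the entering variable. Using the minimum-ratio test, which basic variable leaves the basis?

s_1

Column b entries and ratios — s_1: 7/1 = 7; s_2: 29/2 = 29/2.
Smallest ratio is 7 in the row of s_1, so s_1 leaves.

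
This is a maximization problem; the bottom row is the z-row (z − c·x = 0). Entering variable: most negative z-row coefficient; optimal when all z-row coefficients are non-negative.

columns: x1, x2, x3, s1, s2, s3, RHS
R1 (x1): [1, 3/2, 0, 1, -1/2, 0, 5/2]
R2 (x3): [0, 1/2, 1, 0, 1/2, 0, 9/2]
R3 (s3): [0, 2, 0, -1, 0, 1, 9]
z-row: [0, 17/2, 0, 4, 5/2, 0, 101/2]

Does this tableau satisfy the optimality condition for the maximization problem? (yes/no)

Every z-row coefficient is ≥ 0, so the tableau is optimal.

yes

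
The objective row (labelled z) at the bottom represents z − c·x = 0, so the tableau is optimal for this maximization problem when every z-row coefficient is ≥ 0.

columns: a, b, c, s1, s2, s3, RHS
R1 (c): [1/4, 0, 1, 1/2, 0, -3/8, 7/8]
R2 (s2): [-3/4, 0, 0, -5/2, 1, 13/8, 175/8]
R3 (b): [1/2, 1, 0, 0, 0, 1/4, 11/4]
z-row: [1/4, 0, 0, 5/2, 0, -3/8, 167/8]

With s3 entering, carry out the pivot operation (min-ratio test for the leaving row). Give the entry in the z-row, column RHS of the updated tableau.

25

Ratio test on column s3 — row 1: entry -3/8 ≤ 0; row 2: (175/8)/(13/8) = 175/13; row 3: (11/4)/(1/4) = 11. Minimum is 11 at row 3 (b leaves); pivot element 1/4.
Divide row 3 by 1/4; eliminate column s3 from the other rows.
z-row update in column RHS: 167/8 − (-3/8)·11 = 25.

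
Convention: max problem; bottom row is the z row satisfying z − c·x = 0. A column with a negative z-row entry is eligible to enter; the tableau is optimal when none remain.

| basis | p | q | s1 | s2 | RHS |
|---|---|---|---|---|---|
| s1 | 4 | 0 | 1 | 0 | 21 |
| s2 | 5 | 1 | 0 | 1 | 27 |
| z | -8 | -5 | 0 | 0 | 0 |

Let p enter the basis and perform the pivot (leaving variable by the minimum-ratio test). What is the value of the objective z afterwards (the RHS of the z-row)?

Ratio test on column p — row 1: 21/4 = 21/4; row 2: 27/5 = 27/5. Minimum is 21/4 at row 1 (s1 leaves); pivot element 4.
Pivot on row 1; the z-row RHS becomes 0 − (-8)·(21/4) = 42.

42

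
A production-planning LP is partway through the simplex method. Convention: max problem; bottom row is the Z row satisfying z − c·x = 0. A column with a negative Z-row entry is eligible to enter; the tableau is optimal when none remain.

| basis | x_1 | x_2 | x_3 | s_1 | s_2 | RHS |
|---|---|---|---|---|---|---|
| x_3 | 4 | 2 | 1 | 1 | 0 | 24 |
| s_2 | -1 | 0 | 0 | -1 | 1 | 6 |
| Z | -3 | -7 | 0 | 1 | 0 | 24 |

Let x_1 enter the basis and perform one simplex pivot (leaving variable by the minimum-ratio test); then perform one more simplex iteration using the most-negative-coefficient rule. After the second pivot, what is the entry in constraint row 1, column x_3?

Ratio test on column x_1 — row 1: 24/4 = 6; row 2: entry -1 ≤ 0. Minimum is 6 at row 1 (x_3 leaves); pivot element 4.
Divide row 1 by 4; eliminate column x_1 from the other rows.
Second iteration: most negative Z-row entry is -11/2 in column x_2, so x_2 enters.
Ratio test on column x_2 — row 1: 6/(1/2) = 12; row 2: 12/(1/2) = 24. Minimum is 12 at row 1 (x_1 leaves); pivot element 1/2.
Divide row 1 by 1/2; eliminate column x_2 from the other rows.
After both pivots, the entry at constraint row 1, column x_3 is 1/2.

1/2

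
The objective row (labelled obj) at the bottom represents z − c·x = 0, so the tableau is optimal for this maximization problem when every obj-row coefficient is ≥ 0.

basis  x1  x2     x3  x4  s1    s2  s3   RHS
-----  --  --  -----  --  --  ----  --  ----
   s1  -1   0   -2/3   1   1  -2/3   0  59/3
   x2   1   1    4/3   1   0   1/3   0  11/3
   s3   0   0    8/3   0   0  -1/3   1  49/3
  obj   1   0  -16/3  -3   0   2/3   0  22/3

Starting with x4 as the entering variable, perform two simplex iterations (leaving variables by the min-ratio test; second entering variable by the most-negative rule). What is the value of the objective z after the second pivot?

Ratio test on column x4 — row 1: (59/3)/1 = 59/3; row 2: (11/3)/1 = 11/3; row 3: entry 0 ≤ 0. Minimum is 11/3 at row 2 (x2 leaves); pivot element 1.
Pivot on row 2; the obj-row RHS becomes 22/3 − (-3)·(11/3) = 55/3.
Next entering variable (most negative obj-row entry -4/3): x3.
Ratio test on column x3 — row 1: entry -2 ≤ 0; row 2: (11/3)/(4/3) = 11/4; row 3: (49/3)/(8/3) = 49/8. Minimum is 11/4 at row 2 (x4 leaves); pivot element 4/3.
After the second pivot the obj-row RHS is 55/3 − (-4/3)·(11/4) = 22.

22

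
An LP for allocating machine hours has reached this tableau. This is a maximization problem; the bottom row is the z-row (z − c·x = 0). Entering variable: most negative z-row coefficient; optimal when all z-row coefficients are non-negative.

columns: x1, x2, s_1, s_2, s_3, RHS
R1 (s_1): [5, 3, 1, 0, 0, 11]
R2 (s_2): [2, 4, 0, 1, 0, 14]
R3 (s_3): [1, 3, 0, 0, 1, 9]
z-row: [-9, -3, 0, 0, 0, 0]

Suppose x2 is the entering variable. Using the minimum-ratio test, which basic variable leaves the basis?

Column x2 entries and ratios — s_1: 11/3 = 11/3; s_2: 14/4 = 7/2; s_3: 9/3 = 3.
Smallest ratio is 3 in the row of s_3, so s_3 leaves.

s_3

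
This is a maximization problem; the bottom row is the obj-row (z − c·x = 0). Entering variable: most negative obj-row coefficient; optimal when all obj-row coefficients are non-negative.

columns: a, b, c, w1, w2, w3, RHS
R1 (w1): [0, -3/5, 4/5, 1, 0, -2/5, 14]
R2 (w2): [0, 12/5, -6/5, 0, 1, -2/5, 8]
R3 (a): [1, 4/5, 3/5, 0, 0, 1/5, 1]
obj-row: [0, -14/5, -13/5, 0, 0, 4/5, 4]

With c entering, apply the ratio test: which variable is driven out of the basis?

a

Column c entries and ratios — w1: 14/(4/5) = 35/2; w2: -6/5 ≤ 0, skip; a: 1/(3/5) = 5/3.
Smallest ratio is 5/3 in the row of a, so a leaves.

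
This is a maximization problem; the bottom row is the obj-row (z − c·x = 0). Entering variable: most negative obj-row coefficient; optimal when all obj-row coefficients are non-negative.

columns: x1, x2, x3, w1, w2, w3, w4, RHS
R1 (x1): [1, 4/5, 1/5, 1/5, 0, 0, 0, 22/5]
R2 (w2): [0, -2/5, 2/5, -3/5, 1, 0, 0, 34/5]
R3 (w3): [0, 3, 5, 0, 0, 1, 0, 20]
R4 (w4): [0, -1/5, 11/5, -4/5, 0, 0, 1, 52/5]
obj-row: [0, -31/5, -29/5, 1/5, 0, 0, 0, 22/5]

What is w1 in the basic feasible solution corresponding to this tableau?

0

w1 is not in the basis, so in the current basic feasible solution w1 = 0.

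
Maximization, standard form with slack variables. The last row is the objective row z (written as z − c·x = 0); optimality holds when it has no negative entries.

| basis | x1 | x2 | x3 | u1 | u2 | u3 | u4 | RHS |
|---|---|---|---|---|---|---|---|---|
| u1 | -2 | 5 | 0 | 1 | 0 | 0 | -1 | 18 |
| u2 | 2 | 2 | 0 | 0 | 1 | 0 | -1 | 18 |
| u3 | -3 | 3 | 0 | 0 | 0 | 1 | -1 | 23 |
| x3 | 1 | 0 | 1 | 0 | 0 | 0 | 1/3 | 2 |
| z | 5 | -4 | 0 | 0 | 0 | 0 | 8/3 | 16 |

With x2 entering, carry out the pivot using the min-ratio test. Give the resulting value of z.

152/5

Ratio test on column x2 — row 1: 18/5 = 18/5; row 2: 18/2 = 9; row 3: 23/3 = 23/3; row 4: entry 0 ≤ 0. Minimum is 18/5 at row 1 (u1 leaves); pivot element 5.
Pivot on row 1; the z-row RHS becomes 16 − (-4)·(18/5) = 152/5.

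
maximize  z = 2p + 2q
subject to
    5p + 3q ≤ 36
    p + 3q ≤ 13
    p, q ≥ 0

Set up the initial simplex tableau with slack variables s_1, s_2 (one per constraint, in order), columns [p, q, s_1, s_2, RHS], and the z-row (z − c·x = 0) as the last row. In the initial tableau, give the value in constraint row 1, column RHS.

The RHS of constraint 1 is b_1 = 36.

36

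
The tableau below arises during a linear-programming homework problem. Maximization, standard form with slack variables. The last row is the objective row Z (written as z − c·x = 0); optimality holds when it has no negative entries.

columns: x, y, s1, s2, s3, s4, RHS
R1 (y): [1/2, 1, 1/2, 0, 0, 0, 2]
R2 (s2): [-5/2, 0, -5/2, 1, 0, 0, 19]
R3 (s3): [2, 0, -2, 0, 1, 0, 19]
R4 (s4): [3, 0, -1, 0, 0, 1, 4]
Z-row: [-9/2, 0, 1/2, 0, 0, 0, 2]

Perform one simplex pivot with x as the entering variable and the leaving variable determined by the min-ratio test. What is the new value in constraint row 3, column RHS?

Ratio test on column x — row 1: 2/(1/2) = 4; row 2: entry -5/2 ≤ 0; row 3: 19/2 = 19/2; row 4: 4/3 = 4/3. Minimum is 4/3 at row 4 (s4 leaves); pivot element 3.
Divide row 4 by 3; eliminate column x from the other rows.
Row 3 update in column RHS: 19 − 2·(4/3) = 49/3.

49/3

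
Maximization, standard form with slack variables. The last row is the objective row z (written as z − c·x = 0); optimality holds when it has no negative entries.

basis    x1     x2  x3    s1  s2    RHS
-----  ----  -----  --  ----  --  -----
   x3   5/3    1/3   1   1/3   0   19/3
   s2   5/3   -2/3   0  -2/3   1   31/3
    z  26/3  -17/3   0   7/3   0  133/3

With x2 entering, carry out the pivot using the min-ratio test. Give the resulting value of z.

Ratio test on column x2 — row 1: (19/3)/(1/3) = 19; row 2: entry -2/3 ≤ 0. Minimum is 19 at row 1 (x3 leaves); pivot element 1/3.
Pivot on row 1; the z-row RHS becomes 133/3 − (-17/3)·19 = 152.

152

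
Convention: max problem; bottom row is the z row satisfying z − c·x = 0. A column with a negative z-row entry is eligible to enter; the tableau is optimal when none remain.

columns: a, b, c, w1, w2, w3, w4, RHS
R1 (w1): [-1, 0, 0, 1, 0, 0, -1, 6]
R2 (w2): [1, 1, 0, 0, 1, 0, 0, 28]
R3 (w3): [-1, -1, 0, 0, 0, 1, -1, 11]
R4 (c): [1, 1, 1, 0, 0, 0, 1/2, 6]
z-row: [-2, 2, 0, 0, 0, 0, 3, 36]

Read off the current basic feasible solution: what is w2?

w2 is basic (row 2); its value is the RHS of that row, 28.

28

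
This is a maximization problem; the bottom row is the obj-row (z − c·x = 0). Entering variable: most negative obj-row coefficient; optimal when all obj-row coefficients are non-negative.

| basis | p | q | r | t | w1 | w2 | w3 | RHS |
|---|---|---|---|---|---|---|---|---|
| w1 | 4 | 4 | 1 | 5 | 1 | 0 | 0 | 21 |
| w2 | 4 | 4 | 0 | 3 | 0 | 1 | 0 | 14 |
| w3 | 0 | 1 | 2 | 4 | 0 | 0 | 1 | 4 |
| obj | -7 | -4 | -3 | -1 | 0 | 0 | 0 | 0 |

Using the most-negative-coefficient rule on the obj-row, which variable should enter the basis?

Negative obj-row entries: p: -7, q: -4, r: -3, t: -1.
The most negative is -7 in column p, so p enters.

p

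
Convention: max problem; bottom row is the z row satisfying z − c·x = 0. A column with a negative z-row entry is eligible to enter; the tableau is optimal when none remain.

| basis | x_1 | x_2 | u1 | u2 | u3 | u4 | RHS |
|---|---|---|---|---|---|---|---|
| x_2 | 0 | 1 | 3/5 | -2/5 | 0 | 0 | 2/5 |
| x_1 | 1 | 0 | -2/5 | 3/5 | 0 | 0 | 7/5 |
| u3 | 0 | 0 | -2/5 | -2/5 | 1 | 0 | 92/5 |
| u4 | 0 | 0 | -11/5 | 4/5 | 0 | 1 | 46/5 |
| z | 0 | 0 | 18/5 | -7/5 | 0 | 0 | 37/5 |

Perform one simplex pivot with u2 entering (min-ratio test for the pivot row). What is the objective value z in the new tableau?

32/3

Ratio test on column u2 — row 1: entry -2/5 ≤ 0; row 2: (7/5)/(3/5) = 7/3; row 3: entry -2/5 ≤ 0; row 4: (46/5)/(4/5) = 23/2. Minimum is 7/3 at row 2 (x_1 leaves); pivot element 3/5.
Pivot on row 2; the z-row RHS becomes 37/5 − (-7/5)·(7/3) = 32/3.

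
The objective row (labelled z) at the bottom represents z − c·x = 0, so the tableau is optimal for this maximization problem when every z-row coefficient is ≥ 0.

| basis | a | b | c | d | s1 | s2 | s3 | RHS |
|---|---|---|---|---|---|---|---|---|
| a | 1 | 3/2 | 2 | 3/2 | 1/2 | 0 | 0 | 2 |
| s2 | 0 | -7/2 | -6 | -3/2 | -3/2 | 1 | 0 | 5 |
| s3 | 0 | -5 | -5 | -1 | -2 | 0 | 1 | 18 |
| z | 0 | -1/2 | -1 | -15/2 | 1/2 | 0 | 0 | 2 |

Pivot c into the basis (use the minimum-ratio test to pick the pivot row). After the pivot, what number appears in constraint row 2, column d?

3

Ratio test on column c — row 1: 2/2 = 1; row 2: entry -6 ≤ 0; row 3: entry -5 ≤ 0. Minimum is 1 at row 1 (a leaves); pivot element 2.
Divide row 1 by 2; eliminate column c from the other rows.
Row 2 update in column d: -3/2 − (-6)·(3/4) = 3.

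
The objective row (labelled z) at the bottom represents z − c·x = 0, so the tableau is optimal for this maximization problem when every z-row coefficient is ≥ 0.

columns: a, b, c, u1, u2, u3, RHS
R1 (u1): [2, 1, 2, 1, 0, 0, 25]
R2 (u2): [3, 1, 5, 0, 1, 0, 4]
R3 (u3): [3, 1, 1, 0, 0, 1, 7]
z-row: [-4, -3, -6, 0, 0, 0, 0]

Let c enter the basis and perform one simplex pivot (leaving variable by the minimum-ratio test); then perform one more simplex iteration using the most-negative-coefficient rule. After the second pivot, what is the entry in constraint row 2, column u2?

Ratio test on column c — row 1: 25/2 = 25/2; row 2: 4/5 = 4/5; row 3: 7/1 = 7. Minimum is 4/5 at row 2 (u2 leaves); pivot element 5.
Divide row 2 by 5; eliminate column c from the other rows.
Second iteration: most negative z-row entry is -9/5 in column b, so b enters.
Ratio test on column b — row 1: (117/5)/(3/5) = 39; row 2: (4/5)/(1/5) = 4; row 3: (31/5)/(4/5) = 31/4. Minimum is 4 at row 2 (c leaves); pivot element 1/5.
Divide row 2 by 1/5; eliminate column b from the other rows.
After both pivots, the entry at constraint row 2, column u2 is 1.

1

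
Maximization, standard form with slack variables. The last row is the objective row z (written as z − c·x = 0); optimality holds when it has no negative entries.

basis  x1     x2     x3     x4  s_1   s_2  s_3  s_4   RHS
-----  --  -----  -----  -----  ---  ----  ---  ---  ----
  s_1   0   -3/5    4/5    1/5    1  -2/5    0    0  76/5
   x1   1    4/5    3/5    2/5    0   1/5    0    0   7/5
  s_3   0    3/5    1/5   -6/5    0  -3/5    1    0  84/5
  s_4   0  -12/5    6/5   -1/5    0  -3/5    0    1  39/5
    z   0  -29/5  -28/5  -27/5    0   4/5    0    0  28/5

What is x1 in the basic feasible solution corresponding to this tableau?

x1 is basic (row 2); its value is the RHS of that row, 7/5.

7/5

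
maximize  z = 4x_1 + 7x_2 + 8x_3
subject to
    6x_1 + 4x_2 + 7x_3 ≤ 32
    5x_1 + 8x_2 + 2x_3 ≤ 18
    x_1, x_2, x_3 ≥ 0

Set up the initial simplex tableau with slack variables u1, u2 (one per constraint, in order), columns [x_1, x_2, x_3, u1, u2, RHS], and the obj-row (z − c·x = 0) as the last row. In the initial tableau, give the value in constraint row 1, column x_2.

Constraint 1 has coefficient 4 on x_2.

4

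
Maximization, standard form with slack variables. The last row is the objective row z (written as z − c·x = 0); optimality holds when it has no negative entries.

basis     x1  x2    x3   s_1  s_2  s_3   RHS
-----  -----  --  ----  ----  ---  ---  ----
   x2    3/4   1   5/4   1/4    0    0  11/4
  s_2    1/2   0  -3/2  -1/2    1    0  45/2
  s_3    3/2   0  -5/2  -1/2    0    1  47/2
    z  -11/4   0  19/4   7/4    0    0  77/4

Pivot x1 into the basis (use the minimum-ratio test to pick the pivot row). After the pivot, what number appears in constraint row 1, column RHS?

11/3

Ratio test on column x1 — row 1: (11/4)/(3/4) = 11/3; row 2: (45/2)/(1/2) = 45; row 3: (47/2)/(3/2) = 47/3. Minimum is 11/3 at row 1 (x2 leaves); pivot element 3/4.
Divide row 1 by 3/4; eliminate column x1 from the other rows.
In the new row 1, the RHS entry is the old entry divided by the pivot: (11/4)/(3/4) = 11/3.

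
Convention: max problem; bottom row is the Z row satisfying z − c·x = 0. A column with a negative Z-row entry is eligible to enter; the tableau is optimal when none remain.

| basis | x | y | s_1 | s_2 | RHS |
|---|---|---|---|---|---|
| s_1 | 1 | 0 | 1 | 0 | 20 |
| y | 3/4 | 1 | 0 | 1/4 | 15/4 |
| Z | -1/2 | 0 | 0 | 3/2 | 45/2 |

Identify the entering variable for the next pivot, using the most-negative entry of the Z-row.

x

Negative Z-row entries: x: -1/2.
The most negative is -1/2 in column x, so x enters.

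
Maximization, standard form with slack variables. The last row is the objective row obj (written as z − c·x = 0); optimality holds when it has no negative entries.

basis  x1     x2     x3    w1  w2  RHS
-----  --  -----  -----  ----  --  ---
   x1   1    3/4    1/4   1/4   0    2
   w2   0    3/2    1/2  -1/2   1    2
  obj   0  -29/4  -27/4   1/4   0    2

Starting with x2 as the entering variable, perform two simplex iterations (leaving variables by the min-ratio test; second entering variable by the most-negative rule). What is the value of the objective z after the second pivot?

29

Ratio test on column x2 — row 1: 2/(3/4) = 8/3; row 2: 2/(3/2) = 4/3. Minimum is 4/3 at row 2 (w2 leaves); pivot element 3/2.
Pivot on row 2; the obj-row RHS becomes 2 − (-29/4)·(4/3) = 35/3.
Next entering variable (most negative obj-row entry -13/3): x3.
Ratio test on column x3 — row 1: entry 0 ≤ 0; row 2: (4/3)/(1/3) = 4. Minimum is 4 at row 2 (x2 leaves); pivot element 1/3.
After the second pivot the obj-row RHS is 35/3 − (-13/3)·4 = 29.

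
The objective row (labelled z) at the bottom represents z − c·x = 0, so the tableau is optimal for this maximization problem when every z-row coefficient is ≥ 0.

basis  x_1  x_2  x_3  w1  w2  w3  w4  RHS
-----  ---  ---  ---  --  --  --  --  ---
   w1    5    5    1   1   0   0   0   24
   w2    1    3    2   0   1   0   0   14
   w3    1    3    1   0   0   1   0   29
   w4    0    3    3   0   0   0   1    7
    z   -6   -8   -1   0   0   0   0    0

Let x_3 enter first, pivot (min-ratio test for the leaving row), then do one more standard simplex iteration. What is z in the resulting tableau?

Ratio test on column x_3 — row 1: 24/1 = 24; row 2: 14/2 = 7; row 3: 29/1 = 29; row 4: 7/3 = 7/3. Minimum is 7/3 at row 4 (w4 leaves); pivot element 3.
Pivot on row 4; the z-row RHS becomes 0 − (-1)·(7/3) = 7/3.
Next entering variable (most negative z-row entry -7): x_2.
Ratio test on column x_2 — row 1: (65/3)/4 = 65/12; row 2: (28/3)/1 = 28/3; row 3: (80/3)/2 = 40/3; row 4: (7/3)/1 = 7/3. Minimum is 7/3 at row 4 (x_3 leaves); pivot element 1.
After the second pivot the z-row RHS is 7/3 − (-7)·(7/3) = 56/3.

56/3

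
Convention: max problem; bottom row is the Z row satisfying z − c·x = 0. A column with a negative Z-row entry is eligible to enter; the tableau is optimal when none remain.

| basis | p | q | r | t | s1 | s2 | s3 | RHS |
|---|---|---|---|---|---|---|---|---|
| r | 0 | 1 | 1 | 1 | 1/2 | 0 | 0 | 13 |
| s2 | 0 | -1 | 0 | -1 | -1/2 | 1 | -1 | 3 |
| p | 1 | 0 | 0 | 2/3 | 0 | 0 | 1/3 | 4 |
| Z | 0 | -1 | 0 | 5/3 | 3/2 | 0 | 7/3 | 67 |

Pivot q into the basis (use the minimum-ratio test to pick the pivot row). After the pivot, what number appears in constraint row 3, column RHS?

4

Ratio test on column q — row 1: 13/1 = 13; row 2: entry -1 ≤ 0; row 3: entry 0 ≤ 0. Minimum is 13 at row 1 (r leaves); pivot element 1.
Divide row 1 by 1; eliminate column q from the other rows.
Row 3 update in column RHS: 4 − 0·13 = 4.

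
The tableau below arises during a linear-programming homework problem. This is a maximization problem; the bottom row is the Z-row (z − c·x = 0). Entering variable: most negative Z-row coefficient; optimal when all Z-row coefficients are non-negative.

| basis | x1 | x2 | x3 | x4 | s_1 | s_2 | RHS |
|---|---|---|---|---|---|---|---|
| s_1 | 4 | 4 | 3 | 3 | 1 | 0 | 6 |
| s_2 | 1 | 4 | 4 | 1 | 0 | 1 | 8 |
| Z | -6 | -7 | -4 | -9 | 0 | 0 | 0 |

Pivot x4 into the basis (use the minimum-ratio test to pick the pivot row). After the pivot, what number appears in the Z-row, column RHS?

Ratio test on column x4 — row 1: 6/3 = 2; row 2: 8/1 = 8. Minimum is 2 at row 1 (s_1 leaves); pivot element 3.
Divide row 1 by 3; eliminate column x4 from the other rows.
Z-row update in column RHS: 0 − (-9)·2 = 18.

18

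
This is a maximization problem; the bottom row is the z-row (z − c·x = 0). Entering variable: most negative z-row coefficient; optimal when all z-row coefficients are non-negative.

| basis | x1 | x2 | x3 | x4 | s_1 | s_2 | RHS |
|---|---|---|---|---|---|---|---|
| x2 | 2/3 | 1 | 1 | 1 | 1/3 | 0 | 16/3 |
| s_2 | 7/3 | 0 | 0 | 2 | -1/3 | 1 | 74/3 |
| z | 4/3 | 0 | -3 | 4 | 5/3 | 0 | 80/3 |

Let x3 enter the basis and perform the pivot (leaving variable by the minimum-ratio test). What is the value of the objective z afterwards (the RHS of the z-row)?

Ratio test on column x3 — row 1: (16/3)/1 = 16/3; row 2: entry 0 ≤ 0. Minimum is 16/3 at row 1 (x2 leaves); pivot element 1.
Pivot on row 1; the z-row RHS becomes 80/3 − (-3)·(16/3) = 128/3.

128/3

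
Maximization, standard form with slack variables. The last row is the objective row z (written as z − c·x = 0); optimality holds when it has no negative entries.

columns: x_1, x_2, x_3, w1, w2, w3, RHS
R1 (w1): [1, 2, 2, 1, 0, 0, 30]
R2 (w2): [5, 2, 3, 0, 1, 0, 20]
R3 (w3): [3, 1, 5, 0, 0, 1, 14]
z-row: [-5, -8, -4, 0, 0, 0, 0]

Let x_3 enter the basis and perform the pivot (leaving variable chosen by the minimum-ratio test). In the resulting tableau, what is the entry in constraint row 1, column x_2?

Ratio test on column x_3 — row 1: 30/2 = 15; row 2: 20/3 = 20/3; row 3: 14/5 = 14/5. Minimum is 14/5 at row 3 (w3 leaves); pivot element 5.
Divide row 3 by 5; eliminate column x_3 from the other rows.
Row 1 update in column x_2: 2 − 2·(1/5) = 8/5.

8/5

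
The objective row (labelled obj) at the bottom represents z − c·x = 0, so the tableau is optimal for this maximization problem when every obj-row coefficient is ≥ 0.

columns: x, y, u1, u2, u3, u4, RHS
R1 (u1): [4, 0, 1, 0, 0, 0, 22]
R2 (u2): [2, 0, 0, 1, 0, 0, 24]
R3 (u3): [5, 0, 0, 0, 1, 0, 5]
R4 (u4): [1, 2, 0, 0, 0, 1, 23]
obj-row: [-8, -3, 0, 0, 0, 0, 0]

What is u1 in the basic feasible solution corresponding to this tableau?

22

u1 is basic (row 1); its value is the RHS of that row, 22.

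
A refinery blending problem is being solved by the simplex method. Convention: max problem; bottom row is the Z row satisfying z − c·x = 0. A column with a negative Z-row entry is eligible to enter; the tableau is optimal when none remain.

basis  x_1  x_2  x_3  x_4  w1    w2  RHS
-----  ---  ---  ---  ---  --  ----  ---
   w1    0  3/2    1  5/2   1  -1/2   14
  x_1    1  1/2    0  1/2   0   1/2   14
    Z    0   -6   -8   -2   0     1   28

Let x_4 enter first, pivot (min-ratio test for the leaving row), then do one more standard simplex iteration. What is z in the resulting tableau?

140

Ratio test on column x_4 — row 1: 14/(5/2) = 28/5; row 2: 14/(1/2) = 28. Minimum is 28/5 at row 1 (w1 leaves); pivot element 5/2.
Pivot on row 1; the Z-row RHS becomes 28 − (-2)·(28/5) = 196/5.
Next entering variable (most negative Z-row entry -36/5): x_3.
Ratio test on column x_3 — row 1: (28/5)/(2/5) = 14; row 2: entry -1/5 ≤ 0. Minimum is 14 at row 1 (x_4 leaves); pivot element 2/5.
After the second pivot the Z-row RHS is 196/5 − (-36/5)·14 = 140.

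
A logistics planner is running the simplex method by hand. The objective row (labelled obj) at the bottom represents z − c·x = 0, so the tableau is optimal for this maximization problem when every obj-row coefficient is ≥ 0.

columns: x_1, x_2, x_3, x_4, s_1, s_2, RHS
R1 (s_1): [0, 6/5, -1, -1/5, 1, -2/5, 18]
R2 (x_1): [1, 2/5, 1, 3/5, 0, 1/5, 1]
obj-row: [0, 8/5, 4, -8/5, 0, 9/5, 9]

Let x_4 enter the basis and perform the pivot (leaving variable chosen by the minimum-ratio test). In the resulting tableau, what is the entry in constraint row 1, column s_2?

-1/3

Ratio test on column x_4 — row 1: entry -1/5 ≤ 0; row 2: 1/(3/5) = 5/3. Minimum is 5/3 at row 2 (x_1 leaves); pivot element 3/5.
Divide row 2 by 3/5; eliminate column x_4 from the other rows.
Row 1 update in column s_2: -2/5 − (-1/5)·(1/3) = -1/3.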